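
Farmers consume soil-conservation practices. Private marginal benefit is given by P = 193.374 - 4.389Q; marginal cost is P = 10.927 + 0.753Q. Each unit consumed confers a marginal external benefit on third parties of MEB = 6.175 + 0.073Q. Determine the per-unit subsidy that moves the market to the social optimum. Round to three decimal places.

subsidy = 8.891 per unit

Social marginal benefit = demand + MEB = 199.549 - 4.316Q.
Set SMB = MC: 199.549 - 4.316Q = 10.927 + 0.753Q → Q* = 37.2109.
The Pigouvian subsidy equals MEB at Q*: 6.175 + 0.073×37.2109 = 8.8914.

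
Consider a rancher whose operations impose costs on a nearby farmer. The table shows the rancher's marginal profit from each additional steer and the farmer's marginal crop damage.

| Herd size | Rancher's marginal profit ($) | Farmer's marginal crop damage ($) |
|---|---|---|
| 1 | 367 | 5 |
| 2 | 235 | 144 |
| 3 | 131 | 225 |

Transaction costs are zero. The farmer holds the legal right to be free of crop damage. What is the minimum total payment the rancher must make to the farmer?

Efficient level: marginal profit ≥ marginal crop damage through level 2, so k* = 2.
With the farmer holding the right, the rancher must at least compensate total damage at k*: 5 + 144 = 149.

$149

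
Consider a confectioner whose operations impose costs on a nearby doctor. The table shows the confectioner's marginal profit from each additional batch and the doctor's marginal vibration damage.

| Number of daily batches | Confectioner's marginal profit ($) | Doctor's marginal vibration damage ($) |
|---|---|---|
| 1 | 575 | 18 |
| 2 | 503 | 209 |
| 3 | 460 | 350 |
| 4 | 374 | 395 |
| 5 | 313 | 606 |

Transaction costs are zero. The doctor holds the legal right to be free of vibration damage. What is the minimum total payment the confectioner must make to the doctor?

$577

Efficient level: marginal profit ≥ marginal vibration damage through level 3, so k* = 3.
With the doctor holding the right, the confectioner must at least compensate total damage at k*: 18 + 209 + 350 = 577.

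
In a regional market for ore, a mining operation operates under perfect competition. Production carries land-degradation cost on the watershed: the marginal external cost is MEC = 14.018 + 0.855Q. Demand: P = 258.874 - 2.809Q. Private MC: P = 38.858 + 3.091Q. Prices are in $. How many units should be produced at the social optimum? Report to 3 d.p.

Social marginal cost = private MC + MEC = 52.876 + 3.946Q.
Set SMC = demand: 52.876 + 3.946Q = 258.874 - 2.809Q → Q* = 30.4956.

Q* = 30.496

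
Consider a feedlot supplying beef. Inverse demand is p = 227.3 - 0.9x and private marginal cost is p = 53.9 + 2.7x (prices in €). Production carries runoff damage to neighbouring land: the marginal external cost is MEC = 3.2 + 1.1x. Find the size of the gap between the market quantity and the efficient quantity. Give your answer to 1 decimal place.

Market equilibrium (private): 53.9 + 2.7x = 227.3 - 0.9x → x_m = 48.1667.
Social marginal cost = private MC + MEC = 57.1 + 3.8x.
Set SMC = demand: 57.1 + 3.8x = 227.3 - 0.9x → x* = 36.2128.
Gap = |48.1667 − 36.2128| = 11.9539.

12.0 units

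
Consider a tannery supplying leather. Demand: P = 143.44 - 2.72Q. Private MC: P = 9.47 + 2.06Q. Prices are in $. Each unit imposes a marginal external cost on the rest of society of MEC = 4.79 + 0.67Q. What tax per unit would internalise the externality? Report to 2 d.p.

Social marginal cost = private MC + MEC = 14.26 + 2.73Q.
Set SMC = demand: 14.26 + 2.73Q = 143.44 - 2.72Q → Q* = 23.7028.
The Pigouvian tax equals MEC at Q*: 4.79 + 0.67×23.7028 = 20.6709.

tax = $20.67 per unit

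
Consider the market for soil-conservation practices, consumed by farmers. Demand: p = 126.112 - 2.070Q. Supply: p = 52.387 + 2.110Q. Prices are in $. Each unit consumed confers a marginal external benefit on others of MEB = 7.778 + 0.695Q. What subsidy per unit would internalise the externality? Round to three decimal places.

subsidy = $24.032 per unit

Social marginal benefit = demand + MEB = 133.890 - 1.375Q.
Set SMB = MC: 133.890 - 1.375Q = 52.387 + 2.110Q → Q* = 23.3868.
The Pigouvian subsidy equals MEB at Q*: 7.778 + 0.695×23.3868 = 24.0318.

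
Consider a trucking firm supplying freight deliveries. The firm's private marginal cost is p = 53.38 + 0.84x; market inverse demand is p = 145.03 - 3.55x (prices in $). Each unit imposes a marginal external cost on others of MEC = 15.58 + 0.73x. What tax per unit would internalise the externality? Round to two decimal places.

Social marginal cost = private MC + MEC = 68.96 + 1.57x.
Set SMC = demand: 68.96 + 1.57x = 145.03 - 3.55x → x* = 14.8574.
The Pigouvian tax equals MEC at x*: 15.58 + 0.73×14.8574 = 26.4259.

tax = $26.43 per unit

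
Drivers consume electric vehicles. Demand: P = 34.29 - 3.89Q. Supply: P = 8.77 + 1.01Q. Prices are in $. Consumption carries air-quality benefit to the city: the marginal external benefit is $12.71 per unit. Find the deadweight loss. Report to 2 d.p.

DWL = $16.48

Market equilibrium (private): 8.77 + 1.01Q = 34.29 - 3.89Q → Q_m = 5.2082.
Social marginal benefit = demand + MEB = 47.00 - 3.89Q.
Set SMB = MC: 47.00 - 3.89Q = 8.77 + 1.01Q → Q* = 7.8020.
The loss is the area between SMB and MC from Q* to Q_m; with linear curves that's a triangle of height MEB(Q_m).
DWL = ½ × 2.5938 × 12.7100 = 16.4836.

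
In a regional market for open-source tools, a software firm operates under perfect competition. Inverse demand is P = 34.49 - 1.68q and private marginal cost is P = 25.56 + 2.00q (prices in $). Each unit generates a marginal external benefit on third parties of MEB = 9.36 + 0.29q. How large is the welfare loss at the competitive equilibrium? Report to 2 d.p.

DWL = $14.94

Market equilibrium (private): 25.56 + 2.00q = 34.49 - 1.68q → q_m = 2.4266.
Social marginal cost = private MC − MEB = 16.20 + 1.71q.
Set SMC = demand: 16.20 + 1.71q = 34.49 - 1.68q → q* = 5.3953.
The loss is the area between SMC and demand from q* to q_m; with linear curves that's a triangle of height MEB(q_m).
DWL = ½ × 2.9687 × 10.0637 = 14.9381.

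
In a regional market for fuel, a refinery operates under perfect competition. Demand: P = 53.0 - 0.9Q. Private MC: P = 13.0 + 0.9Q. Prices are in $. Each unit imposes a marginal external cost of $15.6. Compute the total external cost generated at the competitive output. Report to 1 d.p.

$346.7

Market equilibrium (private): 13.0 + 0.9Q = 53.0 - 0.9Q → Q_m = 22.2222.
Total external cost = MEC × Q_m = 15.6 × 22.2222 = 346.6663.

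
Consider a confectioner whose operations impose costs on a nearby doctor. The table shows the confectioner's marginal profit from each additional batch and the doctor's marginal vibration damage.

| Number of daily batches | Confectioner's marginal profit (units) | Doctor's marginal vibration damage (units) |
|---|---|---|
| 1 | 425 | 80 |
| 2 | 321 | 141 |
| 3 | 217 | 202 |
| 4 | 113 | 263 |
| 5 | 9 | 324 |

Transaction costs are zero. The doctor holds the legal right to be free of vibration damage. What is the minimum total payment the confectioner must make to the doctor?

423

Efficient level: marginal profit ≥ marginal vibration damage through level 3, so k* = 3.
With the doctor holding the right, the confectioner must at least compensate total damage at k*: 80 + 141 + 202 = 423.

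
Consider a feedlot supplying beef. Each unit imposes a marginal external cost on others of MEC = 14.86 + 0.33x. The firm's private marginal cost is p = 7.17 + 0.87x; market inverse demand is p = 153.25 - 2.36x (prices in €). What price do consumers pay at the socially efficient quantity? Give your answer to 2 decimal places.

Social marginal cost = private MC + MEC = 22.03 + 1.20x.
Set SMC = demand: 22.03 + 1.20x = 153.25 - 2.36x → x* = 36.8596.
Consumer price on the demand curve at x*: 153.25 − 2.36×36.8596 = 66.2613.

P = €66.26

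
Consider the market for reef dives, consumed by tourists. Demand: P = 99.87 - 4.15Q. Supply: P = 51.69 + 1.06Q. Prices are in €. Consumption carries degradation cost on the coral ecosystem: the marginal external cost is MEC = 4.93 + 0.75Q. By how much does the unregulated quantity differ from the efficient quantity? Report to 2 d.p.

Market equilibrium (private): 51.69 + 1.06Q = 99.87 - 4.15Q → Q_m = 9.2476.
Social marginal benefit = demand − MEC = 94.94 - 4.90Q.
Set SMB = MC: 94.94 - 4.90Q = 51.69 + 1.06Q → Q* = 7.2567.
Gap = |9.2476 − 7.2567| = 1.9909.

1.99 units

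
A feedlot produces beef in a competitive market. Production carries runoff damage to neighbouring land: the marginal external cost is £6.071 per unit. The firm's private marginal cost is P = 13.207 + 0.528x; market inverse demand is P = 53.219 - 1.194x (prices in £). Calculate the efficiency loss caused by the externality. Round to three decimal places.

Market equilibrium (private): 13.207 + 0.528x = 53.219 - 1.194x → x_m = 23.2358.
Social marginal cost = private MC + MEC = 19.278 + 0.528x.
Set SMC = demand: 19.278 + 0.528x = 53.219 - 1.194x → x* = 19.7102.
Height of the DWL triangle at x_m is SMC(x_m) − demand(x_m) = MEC(x_m) = 6.0710.
DWL = ½ × 3.5256 × 6.0710 = 10.7020.

DWL = £10.702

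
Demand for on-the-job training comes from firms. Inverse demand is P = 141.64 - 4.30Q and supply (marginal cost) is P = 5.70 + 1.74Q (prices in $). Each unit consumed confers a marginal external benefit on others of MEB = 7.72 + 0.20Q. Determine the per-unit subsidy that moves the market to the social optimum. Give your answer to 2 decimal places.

subsidy = $12.64 per unit

Social marginal benefit = demand + MEB = 149.36 - 4.10Q.
Set SMB = MC: 149.36 - 4.10Q = 5.70 + 1.74Q → Q* = 24.5993.
The Pigouvian subsidy equals MEB at Q*: 7.72 + 0.20×24.5993 = 12.6399.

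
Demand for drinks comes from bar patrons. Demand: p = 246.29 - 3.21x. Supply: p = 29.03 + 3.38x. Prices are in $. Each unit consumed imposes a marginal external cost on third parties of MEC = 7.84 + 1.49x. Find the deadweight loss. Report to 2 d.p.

DWL = $200.79

Market equilibrium (private): 29.03 + 3.38x = 246.29 - 3.21x → x_m = 32.9681.
Social marginal benefit = demand − MEC = 238.45 - 4.70x.
Set SMB = MC: 238.45 - 4.70x = 29.03 + 3.38x → x* = 25.9183.
Height of the DWL triangle at x_m is MC(x_m) − SMB(x_m) = MEC(x_m) = 56.9625.
DWL = ½ × 7.0498 × 56.9625 = 200.7871.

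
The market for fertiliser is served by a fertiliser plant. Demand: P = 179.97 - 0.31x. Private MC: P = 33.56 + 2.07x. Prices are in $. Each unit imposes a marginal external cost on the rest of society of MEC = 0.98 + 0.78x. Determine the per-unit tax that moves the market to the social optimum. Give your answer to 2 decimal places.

Social marginal cost = private MC + MEC = 34.54 + 2.85x.
Set SMC = demand: 34.54 + 2.85x = 179.97 - 0.31x → x* = 46.0222.
The Pigouvian tax equals MEC at x*: 0.98 + 0.78×46.0222 = 36.8773.

tax = $36.88 per unit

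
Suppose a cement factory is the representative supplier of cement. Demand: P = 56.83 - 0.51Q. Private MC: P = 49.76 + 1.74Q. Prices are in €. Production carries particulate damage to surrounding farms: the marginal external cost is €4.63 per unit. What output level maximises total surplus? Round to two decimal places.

Q* = 1.08

Social marginal cost = private MC + MEC = 54.39 + 1.74Q.
Set SMC = demand: 54.39 + 1.74Q = 56.83 - 0.51Q → Q* = 1.0844.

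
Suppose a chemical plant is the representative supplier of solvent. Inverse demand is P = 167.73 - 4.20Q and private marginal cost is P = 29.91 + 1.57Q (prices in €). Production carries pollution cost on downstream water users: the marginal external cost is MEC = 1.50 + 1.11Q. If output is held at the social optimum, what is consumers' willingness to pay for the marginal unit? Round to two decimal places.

P = €84.51

Social marginal cost = private MC + MEC = 31.41 + 2.68Q.
Set SMC = demand: 31.41 + 2.68Q = 167.73 - 4.20Q → Q* = 19.8140.
Consumer price on the demand curve at Q*: 167.73 − 4.20×19.8140 = 84.5112.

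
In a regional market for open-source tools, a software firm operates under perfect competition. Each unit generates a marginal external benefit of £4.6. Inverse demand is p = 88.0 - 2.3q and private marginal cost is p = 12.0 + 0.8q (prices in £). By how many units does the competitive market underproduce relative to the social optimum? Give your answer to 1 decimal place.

Market equilibrium (private): 12.0 + 0.8q = 88.0 - 2.3q → q_m = 24.5161.
Social marginal cost = private MC − MEB = 7.4 + 0.8q.
Set SMC = demand: 7.4 + 0.8q = 88.0 - 2.3q → q* = 26.0000.
Gap = |24.5161 − 26.0000| = 1.4839.

1.5 units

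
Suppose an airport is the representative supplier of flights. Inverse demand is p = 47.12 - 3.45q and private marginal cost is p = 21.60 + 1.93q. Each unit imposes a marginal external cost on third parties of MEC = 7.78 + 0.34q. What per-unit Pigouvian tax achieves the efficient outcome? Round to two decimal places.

Social marginal cost = private MC + MEC = 29.38 + 2.27q.
Set SMC = demand: 29.38 + 2.27q = 47.12 - 3.45q → q* = 3.1014.
The Pigouvian tax equals MEC at q*: 7.78 + 0.34×3.1014 = 8.8345.

tax = 8.83 per unit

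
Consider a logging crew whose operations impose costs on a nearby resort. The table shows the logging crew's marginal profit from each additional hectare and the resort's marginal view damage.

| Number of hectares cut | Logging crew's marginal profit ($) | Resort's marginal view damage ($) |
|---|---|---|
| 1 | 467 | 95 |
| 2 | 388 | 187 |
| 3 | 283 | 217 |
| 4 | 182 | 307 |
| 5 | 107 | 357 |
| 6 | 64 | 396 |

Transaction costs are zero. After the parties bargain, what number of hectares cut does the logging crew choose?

3

Bargaining reaches the level where marginal profit last exceeds marginal view damage.
That holds through level 3 (283 ≥ 217) but not at 4 (182 < 307).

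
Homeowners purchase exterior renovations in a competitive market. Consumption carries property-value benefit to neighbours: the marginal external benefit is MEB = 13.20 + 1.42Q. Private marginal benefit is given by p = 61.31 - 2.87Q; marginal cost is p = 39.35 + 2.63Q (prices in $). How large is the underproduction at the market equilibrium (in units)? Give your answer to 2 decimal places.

4.62 units

Market equilibrium (private): 39.35 + 2.63Q = 61.31 - 2.87Q → Q_m = 3.9927.
Social marginal benefit = demand + MEB = 74.51 - 1.45Q.
Set SMB = MC: 74.51 - 1.45Q = 39.35 + 2.63Q → Q* = 8.6176.
Gap = |3.9927 − 8.6176| = 4.6249.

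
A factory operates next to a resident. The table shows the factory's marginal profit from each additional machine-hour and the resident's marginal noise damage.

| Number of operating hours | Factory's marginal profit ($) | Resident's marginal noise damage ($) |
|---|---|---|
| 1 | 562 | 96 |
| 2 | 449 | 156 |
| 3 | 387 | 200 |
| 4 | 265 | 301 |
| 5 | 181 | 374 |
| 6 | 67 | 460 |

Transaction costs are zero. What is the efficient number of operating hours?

Bargaining reaches the level where marginal profit last exceeds marginal noise damage.
That holds through level 3 (387 ≥ 200) but not at 4 (265 < 301).

3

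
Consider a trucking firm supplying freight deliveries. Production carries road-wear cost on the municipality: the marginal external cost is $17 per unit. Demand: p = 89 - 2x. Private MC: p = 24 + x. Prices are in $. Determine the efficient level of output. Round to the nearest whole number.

x* = 16

Social marginal cost = private MC + MEC = 41 + x.
Set SMC = demand: 41 + x = 89 - 2x → x* = 16.0000.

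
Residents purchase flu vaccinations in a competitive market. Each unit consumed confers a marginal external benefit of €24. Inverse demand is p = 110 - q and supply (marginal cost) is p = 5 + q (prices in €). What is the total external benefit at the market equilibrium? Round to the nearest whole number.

Market equilibrium (private): 5 + q = 110 - q → q_m = 52.5000.
Total external benefit = MEB × q_m = 24 × 52.5000 = 1260.0000.

€1260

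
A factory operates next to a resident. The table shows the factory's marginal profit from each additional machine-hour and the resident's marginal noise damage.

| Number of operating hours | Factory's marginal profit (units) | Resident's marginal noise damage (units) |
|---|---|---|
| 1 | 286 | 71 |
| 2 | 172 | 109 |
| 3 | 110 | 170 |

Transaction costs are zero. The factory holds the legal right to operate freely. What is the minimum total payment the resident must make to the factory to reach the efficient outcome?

110

Left alone the factory would choose level 3 (marginal profit stays positive).
Efficient level: k* = 2 (marginal profit ≥ marginal noise damage through 2).
The resident must at least cover the factory's forgone profit from cutting 3→2: 110 = 110.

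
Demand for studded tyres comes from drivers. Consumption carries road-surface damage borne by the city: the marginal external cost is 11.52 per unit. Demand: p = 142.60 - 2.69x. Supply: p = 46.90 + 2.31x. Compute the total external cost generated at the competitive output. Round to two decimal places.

Market equilibrium (private): 46.90 + 2.31x = 142.60 - 2.69x → x_m = 19.1400.
Total external cost = MEC × x_m = 11.52 × 19.1400 = 220.4928.

220.49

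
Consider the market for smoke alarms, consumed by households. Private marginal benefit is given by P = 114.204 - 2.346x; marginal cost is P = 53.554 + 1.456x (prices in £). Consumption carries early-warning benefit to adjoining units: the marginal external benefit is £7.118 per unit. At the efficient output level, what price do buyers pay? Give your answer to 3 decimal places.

Social marginal benefit = demand + MEB = 121.322 - 2.346x.
Set SMB = MC: 121.322 - 2.346x = 53.554 + 1.456x → x* = 17.8243.
Consumer price on the demand curve at x*: 114.204 − 2.346×17.8243 = 72.3882.

P = £72.388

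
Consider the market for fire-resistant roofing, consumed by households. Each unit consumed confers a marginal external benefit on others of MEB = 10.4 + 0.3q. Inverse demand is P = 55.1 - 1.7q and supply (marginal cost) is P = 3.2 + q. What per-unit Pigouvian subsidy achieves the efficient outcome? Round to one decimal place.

subsidy = 18.2 per unit

Social marginal benefit = demand + MEB = 65.5 - 1.4q.
Set SMB = MC: 65.5 - 1.4q = 3.2 + q → q* = 25.9583.
The Pigouvian subsidy equals MEB at q*: 10.4 + 0.3×25.9583 = 18.1875.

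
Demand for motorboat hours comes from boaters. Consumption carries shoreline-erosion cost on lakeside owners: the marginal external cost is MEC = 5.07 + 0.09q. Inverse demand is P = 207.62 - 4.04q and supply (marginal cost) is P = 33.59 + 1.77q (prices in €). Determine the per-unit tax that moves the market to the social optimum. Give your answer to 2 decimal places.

tax = €7.65 per unit

Social marginal benefit = demand − MEC = 202.55 - 4.13q.
Set SMB = MC: 202.55 - 4.13q = 33.59 + 1.77q → q* = 28.6373.
The Pigouvian tax equals MEC at q*: 5.07 + 0.09×28.6373 = 7.6474.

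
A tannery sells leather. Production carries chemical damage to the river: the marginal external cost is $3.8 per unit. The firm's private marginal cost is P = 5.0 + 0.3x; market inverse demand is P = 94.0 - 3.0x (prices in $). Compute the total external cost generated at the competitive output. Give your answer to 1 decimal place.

Market equilibrium (private): 5.0 + 0.3x = 94.0 - 3.0x → x_m = 26.9697.
Total external cost = MEC × x_m = 3.8 × 26.9697 = 102.4849.

$102.5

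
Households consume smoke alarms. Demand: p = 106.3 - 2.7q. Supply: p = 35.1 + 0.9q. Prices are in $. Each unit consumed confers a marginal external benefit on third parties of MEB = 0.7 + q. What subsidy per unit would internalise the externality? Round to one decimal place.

Social marginal benefit = demand + MEB = 107.0 - 1.7q.
Set SMB = MC: 107.0 - 1.7q = 35.1 + 0.9q → q* = 27.6538.
The Pigouvian subsidy equals MEB at q*: 0.7 + 1.0×27.6538 = 28.3538.

subsidy = $28.4 per unit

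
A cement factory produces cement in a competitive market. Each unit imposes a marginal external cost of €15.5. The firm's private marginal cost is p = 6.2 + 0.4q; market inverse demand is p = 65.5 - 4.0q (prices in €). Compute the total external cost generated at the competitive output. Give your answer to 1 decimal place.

€208.9

Market equilibrium (private): 6.2 + 0.4q = 65.5 - 4.0q → q_m = 13.4773.
Total external cost = MEC × q_m = 15.5 × 13.4773 = 208.8982.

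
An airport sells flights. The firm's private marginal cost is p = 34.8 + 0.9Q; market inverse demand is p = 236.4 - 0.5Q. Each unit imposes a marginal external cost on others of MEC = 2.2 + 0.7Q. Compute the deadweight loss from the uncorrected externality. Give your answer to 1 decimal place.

DWL = 2526.0

Market equilibrium (private): 34.8 + 0.9Q = 236.4 - 0.5Q → Q_m = 144.0000.
Social marginal cost = private MC + MEC = 37.0 + 1.6Q.
Set SMC = demand: 37.0 + 1.6Q = 236.4 - 0.5Q → Q* = 94.9524.
The loss is the area between SMC and demand from Q* to Q_m; with linear curves that's a triangle of height MEC(Q_m).
DWL = ½ × 49.0476 × 103.0000 = 2525.9514.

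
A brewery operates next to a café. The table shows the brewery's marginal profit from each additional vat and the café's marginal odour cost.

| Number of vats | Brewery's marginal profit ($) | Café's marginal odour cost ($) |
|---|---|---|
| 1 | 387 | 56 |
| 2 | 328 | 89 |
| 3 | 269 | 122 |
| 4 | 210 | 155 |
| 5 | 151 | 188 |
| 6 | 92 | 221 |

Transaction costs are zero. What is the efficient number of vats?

4

Bargaining reaches the level where marginal profit last exceeds marginal odour cost.
That holds through level 4 (210 ≥ 155) but not at 5 (151 < 188).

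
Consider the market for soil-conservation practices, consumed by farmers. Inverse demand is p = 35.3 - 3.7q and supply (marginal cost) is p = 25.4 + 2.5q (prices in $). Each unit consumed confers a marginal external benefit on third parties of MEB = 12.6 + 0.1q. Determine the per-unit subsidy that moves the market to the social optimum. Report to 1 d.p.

Social marginal benefit = demand + MEB = 47.9 - 3.6q.
Set SMB = MC: 47.9 - 3.6q = 25.4 + 2.5q → q* = 3.6885.
The Pigouvian subsidy equals MEB at q*: 12.6 + 0.1×3.6885 = 12.9689.

subsidy = $13.0 per unit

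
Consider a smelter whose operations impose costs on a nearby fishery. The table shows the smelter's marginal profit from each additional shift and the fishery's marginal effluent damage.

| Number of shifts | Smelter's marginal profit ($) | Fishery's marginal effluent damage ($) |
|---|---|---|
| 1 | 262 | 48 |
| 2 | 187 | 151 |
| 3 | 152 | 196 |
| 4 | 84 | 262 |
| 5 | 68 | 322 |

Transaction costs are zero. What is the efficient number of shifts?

Bargaining reaches the level where marginal profit last exceeds marginal effluent damage.
That holds through level 2 (187 ≥ 151) but not at 3 (152 < 196).

2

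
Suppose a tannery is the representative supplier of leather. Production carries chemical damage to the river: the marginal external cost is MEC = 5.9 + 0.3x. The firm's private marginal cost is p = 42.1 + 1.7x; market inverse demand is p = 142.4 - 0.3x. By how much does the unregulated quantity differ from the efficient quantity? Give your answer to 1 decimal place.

9.1 units

Market equilibrium (private): 42.1 + 1.7x = 142.4 - 0.3x → x_m = 50.1500.
Social marginal cost = private MC + MEC = 48.0 + 2.0x.
Set SMC = demand: 48.0 + 2.0x = 142.4 - 0.3x → x* = 41.0435.
Gap = |50.1500 − 41.0435| = 9.1065.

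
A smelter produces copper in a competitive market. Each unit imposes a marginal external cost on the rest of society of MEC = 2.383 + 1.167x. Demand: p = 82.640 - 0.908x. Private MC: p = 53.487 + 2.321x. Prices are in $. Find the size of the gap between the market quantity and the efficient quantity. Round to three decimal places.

2.939 units

Market equilibrium (private): 53.487 + 2.321x = 82.640 - 0.908x → x_m = 9.0285.
Social marginal cost = private MC + MEC = 55.870 + 3.488x.
Set SMC = demand: 55.870 + 3.488x = 82.640 - 0.908x → x* = 6.0896.
Gap = |9.0285 − 6.0896| = 2.9389.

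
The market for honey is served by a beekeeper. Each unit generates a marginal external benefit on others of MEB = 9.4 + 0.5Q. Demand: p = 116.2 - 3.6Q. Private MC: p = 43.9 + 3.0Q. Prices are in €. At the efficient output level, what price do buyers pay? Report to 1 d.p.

P = €68.0

Social marginal cost = private MC − MEB = 34.5 + 2.5Q.
Set SMC = demand: 34.5 + 2.5Q = 116.2 - 3.6Q → Q* = 13.3934.
Consumer price on the demand curve at Q*: 116.2 − 3.6×13.3934 = 67.9838.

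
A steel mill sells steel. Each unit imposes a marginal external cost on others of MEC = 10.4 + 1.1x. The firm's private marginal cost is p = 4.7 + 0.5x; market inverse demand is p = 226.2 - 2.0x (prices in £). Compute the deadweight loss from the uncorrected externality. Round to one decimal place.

DWL = £1615.8

Market equilibrium (private): 4.7 + 0.5x = 226.2 - 2.0x → x_m = 88.6000.
Social marginal cost = private MC + MEC = 15.1 + 1.6x.
Set SMC = demand: 15.1 + 1.6x = 226.2 - 2.0x → x* = 58.6389.
Height of the DWL triangle at x_m is SMC(x_m) − demand(x_m) = MEC(x_m) = 107.8600.
DWL = ½ × 29.9611 × 107.8600 = 1615.8021.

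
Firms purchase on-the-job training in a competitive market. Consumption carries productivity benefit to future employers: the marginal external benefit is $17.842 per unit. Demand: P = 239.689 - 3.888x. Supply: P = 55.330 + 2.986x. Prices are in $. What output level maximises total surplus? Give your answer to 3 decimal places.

Social marginal benefit = demand + MEB = 257.531 - 3.888x.
Set SMB = MC: 257.531 - 3.888x = 55.330 + 2.986x → x* = 29.4153.

x* = 29.415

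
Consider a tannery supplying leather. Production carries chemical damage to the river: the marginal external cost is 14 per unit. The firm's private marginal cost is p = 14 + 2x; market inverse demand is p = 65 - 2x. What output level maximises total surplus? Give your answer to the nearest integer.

x* = 9

Social marginal cost = private MC + MEC = 28 + 2x.
Set SMC = demand: 28 + 2x = 65 - 2x → x* = 9.2500.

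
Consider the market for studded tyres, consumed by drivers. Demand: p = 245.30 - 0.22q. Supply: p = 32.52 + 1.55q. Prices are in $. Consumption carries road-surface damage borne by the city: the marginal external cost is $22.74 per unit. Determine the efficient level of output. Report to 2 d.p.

q* = 107.37

Social marginal benefit = demand − MEC = 222.56 - 0.22q.
Set SMB = MC: 222.56 - 0.22q = 32.52 + 1.55q → q* = 107.3672.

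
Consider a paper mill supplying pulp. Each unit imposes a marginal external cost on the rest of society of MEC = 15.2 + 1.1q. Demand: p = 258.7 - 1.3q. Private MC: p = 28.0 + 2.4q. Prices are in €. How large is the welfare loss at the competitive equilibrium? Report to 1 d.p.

Market equilibrium (private): 28.0 + 2.4q = 258.7 - 1.3q → q_m = 62.3514.
Social marginal cost = private MC + MEC = 43.2 + 3.5q.
Set SMC = demand: 43.2 + 3.5q = 258.7 - 1.3q → q* = 44.8958.
Between q* and q_m the wedge SMC − demand runs linearly from 0 to MEC(q_m), so the loss is a triangle.
DWL = ½ × 17.4556 × 83.7865 = 731.2718.

DWL = €731.3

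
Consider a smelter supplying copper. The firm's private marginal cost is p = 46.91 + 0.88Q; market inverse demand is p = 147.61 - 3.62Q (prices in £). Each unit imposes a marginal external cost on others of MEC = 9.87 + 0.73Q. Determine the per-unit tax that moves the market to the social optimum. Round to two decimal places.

Social marginal cost = private MC + MEC = 56.78 + 1.61Q.
Set SMC = demand: 56.78 + 1.61Q = 147.61 - 3.62Q → Q* = 17.3671.
The Pigouvian tax equals MEC at Q*: 9.87 + 0.73×17.3671 = 22.5480.

tax = £22.55 per unit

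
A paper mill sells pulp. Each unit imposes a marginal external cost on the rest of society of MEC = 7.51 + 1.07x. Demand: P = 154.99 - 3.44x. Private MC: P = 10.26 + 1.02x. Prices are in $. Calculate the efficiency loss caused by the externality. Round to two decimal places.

DWL = $161.26

Market equilibrium (private): 10.26 + 1.02x = 154.99 - 3.44x → x_m = 32.4507.
Social marginal cost = private MC + MEC = 17.77 + 2.09x.
Set SMC = demand: 17.77 + 2.09x = 154.99 - 3.44x → x* = 24.8137.
Between x* and x_m the wedge SMC − demand runs linearly from 0 to MEC(x_m), so the loss is a triangle.
DWL = ½ × 7.6370 × 42.2322 = 161.2637.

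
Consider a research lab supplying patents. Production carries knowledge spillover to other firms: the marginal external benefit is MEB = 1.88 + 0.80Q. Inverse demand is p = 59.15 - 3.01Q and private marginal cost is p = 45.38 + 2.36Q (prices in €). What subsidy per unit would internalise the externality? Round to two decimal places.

subsidy = €4.62 per unit

Social marginal cost = private MC − MEB = 43.50 + 1.56Q.
Set SMC = demand: 43.50 + 1.56Q = 59.15 - 3.01Q → Q* = 3.4245.
The Pigouvian subsidy equals MEB at Q*: 1.88 + 0.80×3.4245 = 4.6196.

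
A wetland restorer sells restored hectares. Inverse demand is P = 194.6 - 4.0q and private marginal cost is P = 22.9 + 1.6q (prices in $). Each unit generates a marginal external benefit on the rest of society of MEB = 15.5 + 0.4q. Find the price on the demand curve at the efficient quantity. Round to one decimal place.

P = $50.6

Social marginal cost = private MC − MEB = 7.4 + 1.2q.
Set SMC = demand: 7.4 + 1.2q = 194.6 - 4.0q → q* = 36.0000.
Consumer price on the demand curve at q*: 194.6 − 4.0×36.0000 = 50.6000.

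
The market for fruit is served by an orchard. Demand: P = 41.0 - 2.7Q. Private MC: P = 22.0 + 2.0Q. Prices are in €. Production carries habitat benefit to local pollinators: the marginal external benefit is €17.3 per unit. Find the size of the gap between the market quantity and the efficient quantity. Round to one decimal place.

Market equilibrium (private): 22.0 + 2.0Q = 41.0 - 2.7Q → Q_m = 4.0426.
Social marginal cost = private MC − MEB = 4.7 + 2.0Q.
Set SMC = demand: 4.7 + 2.0Q = 41.0 - 2.7Q → Q* = 7.7234.
Gap = |4.0426 − 7.7234| = 3.6808.

3.7 units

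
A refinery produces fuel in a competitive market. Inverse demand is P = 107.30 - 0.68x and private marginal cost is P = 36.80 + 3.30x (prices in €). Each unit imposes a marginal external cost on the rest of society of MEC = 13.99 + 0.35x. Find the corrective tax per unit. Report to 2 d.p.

Social marginal cost = private MC + MEC = 50.79 + 3.65x.
Set SMC = demand: 50.79 + 3.65x = 107.30 - 0.68x → x* = 13.0508.
The Pigouvian tax equals MEC at x*: 13.99 + 0.35×13.0508 = 18.5578.

tax = €18.56 per unit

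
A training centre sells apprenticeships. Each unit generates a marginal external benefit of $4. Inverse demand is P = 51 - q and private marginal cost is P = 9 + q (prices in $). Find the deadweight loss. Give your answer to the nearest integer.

Market equilibrium (private): 9 + q = 51 - q → q_m = 21.0000.
Social marginal cost = private MC − MEB = 5 + q.
Set SMC = demand: 5 + q = 51 - q → q* = 23.0000.
Between q* and q_m the wedge demand − SMC runs linearly from 0 to MEB(q_m), so the loss is a triangle.
DWL = ½ × 2.0000 × 4.0000 = 4.0000.

DWL = $4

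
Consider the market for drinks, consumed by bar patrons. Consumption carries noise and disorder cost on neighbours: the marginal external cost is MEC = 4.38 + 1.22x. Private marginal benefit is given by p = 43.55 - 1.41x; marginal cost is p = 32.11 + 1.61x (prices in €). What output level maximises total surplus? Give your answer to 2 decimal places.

x* = 1.67

Social marginal benefit = demand − MEC = 39.17 - 2.63x.
Set SMB = MC: 39.17 - 2.63x = 32.11 + 1.61x → x* = 1.6651.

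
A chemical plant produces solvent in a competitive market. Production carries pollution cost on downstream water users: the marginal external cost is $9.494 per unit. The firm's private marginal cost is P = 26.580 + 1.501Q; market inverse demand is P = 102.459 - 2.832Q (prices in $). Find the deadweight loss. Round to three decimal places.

Market equilibrium (private): 26.580 + 1.501Q = 102.459 - 2.832Q → Q_m = 17.5119.
Social marginal cost = private MC + MEC = 36.074 + 1.501Q.
Set SMC = demand: 36.074 + 1.501Q = 102.459 - 2.832Q → Q* = 15.3208.
The welfare-loss triangle has base |Q_m − Q*| and height MEC(Q_m) (the vertical gap between SMC and demand is zero at Q* and MEC at Q_m).
DWL = ½ × 2.1911 × 9.4940 = 10.4012.

DWL = $10.401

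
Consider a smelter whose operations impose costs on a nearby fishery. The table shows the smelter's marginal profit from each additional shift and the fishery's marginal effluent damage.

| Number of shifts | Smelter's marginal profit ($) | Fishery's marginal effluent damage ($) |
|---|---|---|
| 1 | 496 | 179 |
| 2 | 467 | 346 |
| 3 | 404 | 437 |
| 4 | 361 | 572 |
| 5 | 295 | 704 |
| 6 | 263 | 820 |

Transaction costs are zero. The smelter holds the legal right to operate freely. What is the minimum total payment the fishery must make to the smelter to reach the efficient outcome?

Left alone the smelter would choose level 6 (marginal profit stays positive).
Efficient level: k* = 2 (marginal profit ≥ marginal effluent damage through 2).
The fishery must at least cover the smelter's forgone profit from cutting 6→2: 404 + 361 + 295 + 263 = 1323.

$1323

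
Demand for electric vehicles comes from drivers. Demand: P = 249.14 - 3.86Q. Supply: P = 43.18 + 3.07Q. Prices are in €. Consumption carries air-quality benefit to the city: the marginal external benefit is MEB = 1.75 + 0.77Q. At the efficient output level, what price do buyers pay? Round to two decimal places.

Social marginal benefit = demand + MEB = 250.89 - 3.09Q.
Set SMB = MC: 250.89 - 3.09Q = 43.18 + 3.07Q → Q* = 33.7192.
Consumer price on the demand curve at Q*: 249.14 − 3.86×33.7192 = 118.9839.

P = €118.98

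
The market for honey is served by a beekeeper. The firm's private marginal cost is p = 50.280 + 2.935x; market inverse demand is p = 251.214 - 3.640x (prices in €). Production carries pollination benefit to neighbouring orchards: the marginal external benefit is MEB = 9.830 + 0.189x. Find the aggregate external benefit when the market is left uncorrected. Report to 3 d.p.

Market equilibrium (private): 50.280 + 2.935x = 251.214 - 3.640x → x_m = 30.5603.
Total external benefit = ∫₀^{x_m} (9.830 + 0.189x) dx = 9.830×30.5603 + ½×0.189×30.5603² = 388.6643.

€388.664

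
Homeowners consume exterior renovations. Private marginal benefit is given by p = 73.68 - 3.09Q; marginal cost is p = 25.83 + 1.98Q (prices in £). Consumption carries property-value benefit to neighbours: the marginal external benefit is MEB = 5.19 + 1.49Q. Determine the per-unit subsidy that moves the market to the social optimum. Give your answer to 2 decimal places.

Social marginal benefit = demand + MEB = 78.87 - 1.60Q.
Set SMB = MC: 78.87 - 1.60Q = 25.83 + 1.98Q → Q* = 14.8156.
The Pigouvian subsidy equals MEB at Q*: 5.19 + 1.49×14.8156 = 27.2652.

subsidy = £27.27 per unit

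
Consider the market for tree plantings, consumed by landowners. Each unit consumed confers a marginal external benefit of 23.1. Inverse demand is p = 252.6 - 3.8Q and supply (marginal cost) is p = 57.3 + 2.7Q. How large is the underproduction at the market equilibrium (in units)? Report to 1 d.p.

3.6 units

Market equilibrium (private): 57.3 + 2.7Q = 252.6 - 3.8Q → Q_m = 30.0462.
Social marginal benefit = demand + MEB = 275.7 - 3.8Q.
Set SMB = MC: 275.7 - 3.8Q = 57.3 + 2.7Q → Q* = 33.6000.
Gap = |30.0462 − 33.6000| = 3.5538.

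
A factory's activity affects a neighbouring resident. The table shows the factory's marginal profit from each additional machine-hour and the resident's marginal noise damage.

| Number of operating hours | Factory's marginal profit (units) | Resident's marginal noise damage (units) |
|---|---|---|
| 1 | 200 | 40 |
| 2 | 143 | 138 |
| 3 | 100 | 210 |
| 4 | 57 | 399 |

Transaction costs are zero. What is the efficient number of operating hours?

2

Bargaining reaches the level where marginal profit last exceeds marginal noise damage.
That holds through level 2 (143 ≥ 138) but not at 3 (100 < 210).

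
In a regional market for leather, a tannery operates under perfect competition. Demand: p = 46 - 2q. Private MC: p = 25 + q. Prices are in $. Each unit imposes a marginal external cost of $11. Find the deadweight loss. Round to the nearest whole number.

DWL = $20

Market equilibrium (private): 25 + q = 46 - 2q → q_m = 7.0000.
Social marginal cost = private MC + MEC = 36 + q.
Set SMC = demand: 36 + q = 46 - 2q → q* = 3.3333.
Between q* and q_m the wedge SMC − demand runs linearly from 0 to MEC(q_m), so the loss is a triangle.
DWL = ½ × 3.6667 × 11.0000 = 20.1669.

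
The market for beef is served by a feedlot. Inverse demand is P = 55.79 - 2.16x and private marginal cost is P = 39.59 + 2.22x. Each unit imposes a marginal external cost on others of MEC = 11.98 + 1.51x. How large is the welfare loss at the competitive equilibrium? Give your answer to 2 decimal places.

Market equilibrium (private): 39.59 + 2.22x = 55.79 - 2.16x → x_m = 3.6986.
Social marginal cost = private MC + MEC = 51.57 + 3.73x.
Set SMC = demand: 51.57 + 3.73x = 55.79 - 2.16x → x* = 0.7165.
Between x* and x_m the wedge SMC − demand runs linearly from 0 to MEC(x_m), so the loss is a triangle.
DWL = ½ × 2.9821 × 17.5649 = 26.1901.

DWL = 26.19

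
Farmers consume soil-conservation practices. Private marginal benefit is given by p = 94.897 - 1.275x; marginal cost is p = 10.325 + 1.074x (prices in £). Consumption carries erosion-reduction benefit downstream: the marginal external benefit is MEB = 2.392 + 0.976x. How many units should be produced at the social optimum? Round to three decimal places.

x* = 63.339

Social marginal benefit = demand + MEB = 97.289 - 0.299x.
Set SMB = MC: 97.289 - 0.299x = 10.325 + 1.074x → x* = 63.3387.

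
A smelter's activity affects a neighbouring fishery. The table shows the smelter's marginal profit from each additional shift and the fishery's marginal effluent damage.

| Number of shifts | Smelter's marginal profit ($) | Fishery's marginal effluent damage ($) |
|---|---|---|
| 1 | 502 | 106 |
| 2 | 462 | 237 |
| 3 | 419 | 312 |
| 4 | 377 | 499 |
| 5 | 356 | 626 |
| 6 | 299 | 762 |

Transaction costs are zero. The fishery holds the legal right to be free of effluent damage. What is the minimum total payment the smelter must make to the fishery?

Efficient level: marginal profit ≥ marginal effluent damage through level 3, so k* = 3.
With the fishery holding the right, the smelter must at least compensate total damage at k*: 106 + 237 + 312 = 655.

$655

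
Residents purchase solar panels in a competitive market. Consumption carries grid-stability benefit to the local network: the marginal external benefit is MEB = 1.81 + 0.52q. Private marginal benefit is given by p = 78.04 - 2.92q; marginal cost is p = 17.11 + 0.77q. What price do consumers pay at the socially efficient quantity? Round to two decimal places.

Social marginal benefit = demand + MEB = 79.85 - 2.40q.
Set SMB = MC: 79.85 - 2.40q = 17.11 + 0.77q → q* = 19.7918.
Consumer price on the demand curve at q*: 78.04 − 2.92×19.7918 = 20.2479.

P = 20.25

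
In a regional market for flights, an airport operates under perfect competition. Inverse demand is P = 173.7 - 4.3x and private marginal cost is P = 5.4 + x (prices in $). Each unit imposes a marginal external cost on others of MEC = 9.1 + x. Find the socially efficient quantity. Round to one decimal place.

x* = 25.3

Social marginal cost = private MC + MEC = 14.5 + 2.0x.
Set SMC = demand: 14.5 + 2.0x = 173.7 - 4.3x → x* = 25.2698.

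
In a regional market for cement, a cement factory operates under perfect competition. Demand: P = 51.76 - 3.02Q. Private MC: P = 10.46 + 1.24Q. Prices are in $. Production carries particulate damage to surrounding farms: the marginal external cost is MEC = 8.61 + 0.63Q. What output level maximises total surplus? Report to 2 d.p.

Social marginal cost = private MC + MEC = 19.07 + 1.87Q.
Set SMC = demand: 19.07 + 1.87Q = 51.76 - 3.02Q → Q* = 6.6851.

Q* = 6.69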